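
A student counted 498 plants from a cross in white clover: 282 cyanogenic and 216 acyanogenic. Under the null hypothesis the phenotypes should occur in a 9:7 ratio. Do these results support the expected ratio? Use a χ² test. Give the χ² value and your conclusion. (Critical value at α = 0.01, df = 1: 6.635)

Expected counts for N = 498 under a 9:7 ratio (total parts = 16):
  cyanogenic: 498 × 9/16 = 280.125
  acyanogenic: 498 × 7/16 = 217.875
χ² = Σ (O − E)² / E
  cyanogenic: (282 − 280.125)² / 280.125 = 0.0126
  acyanogenic: (216 − 217.875)² / 217.875 = 0.0161
χ² = 0.0126 + 0.0161 = 0.0287 ≈ 0.029
Degrees of freedom = 2 − 1 = 1; critical value at α = 0.01 is 6.635.
Since 0.029 < 6.635, we fail to reject the null hypothesis — the data are consistent with the 9:7 ratio.

0.029; consistent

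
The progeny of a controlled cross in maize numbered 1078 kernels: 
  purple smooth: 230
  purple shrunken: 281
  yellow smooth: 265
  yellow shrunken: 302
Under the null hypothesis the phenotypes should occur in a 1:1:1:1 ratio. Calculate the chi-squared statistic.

10.275

The 1:1:1:1 ratio has 4 parts, so with N = 1078 the expected counts are:
  purple smooth: 1078 × 1/4 = 269.5
  purple shrunken: 1078 × 1/4 = 269.5
  yellow smooth: 1078 × 1/4 = 269.5
  yellow shrunken: 1078 × 1/4 = 269.5
χ² = Σ (O − E)² / E
  purple smooth: (230 − 269.5)² / 269.5 = 5.7894
  purple shrunken: (281 − 269.5)² / 269.5 = 0.4907
  yellow smooth: (265 − 269.5)² / 269.5 = 0.0751
  yellow shrunken: (302 − 269.5)² / 269.5 = 3.9193
χ² = 5.7894 + 0.4907 + 0.0751 + 3.9193 = 10.2745 ≈ 10.275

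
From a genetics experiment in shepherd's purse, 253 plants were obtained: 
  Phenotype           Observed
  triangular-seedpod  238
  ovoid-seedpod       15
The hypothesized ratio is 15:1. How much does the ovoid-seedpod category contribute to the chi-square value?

Expected counts for N = 253 under a 15:1 ratio (total parts = 16):
  triangular-seedpod: 253 × 15/16 = 237.1875
  ovoid-seedpod: 253 × 1/16 = 15.8125
Contribution of ovoid-seedpod: (15 − 15.8125)² / 15.8125 = 0.0417

0.042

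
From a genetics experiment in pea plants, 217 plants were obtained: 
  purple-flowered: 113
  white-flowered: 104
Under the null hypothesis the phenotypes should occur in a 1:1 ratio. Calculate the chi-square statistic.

0.373

Under the 1:1 hypothesis (Σ ratio = 2, N = 217):
  purple-flowered: 217 × 1/2 = 108.5
  white-flowered: 217 × 1/2 = 108.5
χ² = Σ (O − E)² / E
  purple-flowered: (113 − 108.5)² / 108.5 = 0.1866
  white-flowered: (104 − 108.5)² / 108.5 = 0.1866
χ² = 0.1866 + 0.1866 = 0.3732 ≈ 0.373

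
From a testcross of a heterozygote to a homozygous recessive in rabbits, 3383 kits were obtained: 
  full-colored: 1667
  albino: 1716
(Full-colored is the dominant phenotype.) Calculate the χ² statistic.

A testcross of a heterozygote (Aa × aa) gives a 1:1 phenotypic ratio.
Total ratio parts = 2. Expected numbers out of 3383:
  full-colored: 3383 × 1/2 = 1691.5
  albino: 3383 × 1/2 = 1691.5
χ² = Σ (O − E)² / E
  full-colored: (1667 − 1691.5)² / 1691.5 = 0.3549
  albino: (1716 − 1691.5)² / 1691.5 = 0.3549
χ² = 0.3549 + 0.3549 = 0.7098 ≈ 0.710

0.710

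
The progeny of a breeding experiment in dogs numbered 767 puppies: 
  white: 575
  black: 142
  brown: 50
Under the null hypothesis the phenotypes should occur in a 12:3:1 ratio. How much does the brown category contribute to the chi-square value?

0.089

Total ratio parts = 16. Expected numbers out of 767:
  white: 767 × 12/16 = 575.25
  black: 767 × 3/16 = 143.8125
  brown: 767 × 1/16 = 47.9375
Contribution of brown: (50 − 47.9375)² / 47.9375 = 0.0887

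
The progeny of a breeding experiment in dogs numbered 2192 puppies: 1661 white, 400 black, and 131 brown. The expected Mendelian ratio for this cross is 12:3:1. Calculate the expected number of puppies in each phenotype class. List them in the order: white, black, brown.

Total ratio parts = 16. Expected numbers out of 2192:
  white: 2192 × 12/16 = 1644
  black: 2192 × 3/16 = 411
  brown: 2192 × 1/16 = 137

1644, 411, 137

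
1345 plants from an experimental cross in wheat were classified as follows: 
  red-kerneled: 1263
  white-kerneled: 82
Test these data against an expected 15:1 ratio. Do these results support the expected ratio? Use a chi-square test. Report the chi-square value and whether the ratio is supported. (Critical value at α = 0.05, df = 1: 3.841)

The 15:1 ratio has 16 parts, so with N = 1345 the expected counts are:
  red-kerneled: 1345 × 15/16 = 1260.9375
  white-kerneled: 1345 × 1/16 = 84.0625
χ² = Σ (O − E)² / E
  red-kerneled: (1263 − 1260.9375)² / 1260.9375 = 0.0034
  white-kerneled: (82 − 84.0625)² / 84.0625 = 0.0506
χ² = 0.0034 + 0.0506 = 0.054
Degrees of freedom = 2 − 1 = 1; critical value at α = 0.05 is 3.841.
Since 0.054 < 3.841, we fail to reject the null hypothesis — the data are consistent with the 15:1 ratio.

0.054; consistent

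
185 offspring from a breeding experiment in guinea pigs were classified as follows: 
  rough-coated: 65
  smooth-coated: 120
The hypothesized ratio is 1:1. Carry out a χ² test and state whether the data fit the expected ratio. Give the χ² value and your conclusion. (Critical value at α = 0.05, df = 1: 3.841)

Under the 1:1 hypothesis (Σ ratio = 2, N = 185):
  rough-coated: 185 × 1/2 = 92.5
  smooth-coated: 185 × 1/2 = 92.5
χ² = Σ (O − E)² / E
  rough-coated: (65 − 92.5)² / 92.5 = 8.1757
  smooth-coated: (120 − 92.5)² / 92.5 = 8.1757
χ² = 8.1757 + 8.1757 = 16.3514 ≈ 16.351
Degrees of freedom = 2 − 1 = 1; critical value at α = 0.05 is 3.841.
Since 16.351 > 3.841, we reject the null hypothesis — the data do not fit the 1:1 ratio.

16.351; not consistent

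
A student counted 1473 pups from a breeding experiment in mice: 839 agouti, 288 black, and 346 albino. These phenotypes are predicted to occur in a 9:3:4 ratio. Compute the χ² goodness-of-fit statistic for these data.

1.981

Expected counts for N = 1473 under a 9:3:4 ratio (total parts = 16):
  agouti: 1473 × 9/16 = 828.5625
  black: 1473 × 3/16 = 276.1875
  albino: 1473 × 4/16 = 368.25
χ² = Σ (O − E)² / E
  agouti: (839 − 828.5625)² / 828.5625 = 0.1315
  black: (288 − 276.1875)² / 276.1875 = 0.5052
  albino: (346 − 368.25)² / 368.25 = 1.3444
χ² = 0.1315 + 0.5052 + 1.3444 = 1.9811 ≈ 1.981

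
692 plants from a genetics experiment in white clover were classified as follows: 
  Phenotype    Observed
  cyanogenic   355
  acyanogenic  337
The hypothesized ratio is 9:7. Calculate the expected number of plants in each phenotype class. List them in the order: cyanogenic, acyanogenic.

Expected counts for N = 692 under a 9:7 ratio (total parts = 16):
  cyanogenic: 692 × 9/16 = 389.25
  acyanogenic: 692 × 7/16 = 302.75

389.25, 302.75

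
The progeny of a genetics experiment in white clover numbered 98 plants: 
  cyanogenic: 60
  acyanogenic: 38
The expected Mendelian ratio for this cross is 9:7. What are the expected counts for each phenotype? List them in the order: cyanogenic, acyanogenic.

Under the 9:7 hypothesis (Σ ratio = 16, N = 98):
  cyanogenic: 98 × 9/16 = 55.125
  acyanogenic: 98 × 7/16 = 42.875

55.125, 42.875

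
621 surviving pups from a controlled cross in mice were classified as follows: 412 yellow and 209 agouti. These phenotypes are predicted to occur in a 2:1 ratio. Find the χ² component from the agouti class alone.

Expected counts for N = 621 under a 2:1 ratio (total parts = 3):
  yellow: 621 × 2/3 = 414
  agouti: 621 × 1/3 = 207
Contribution of agouti: (209 − 207)² / 207 = 0.0193

0.019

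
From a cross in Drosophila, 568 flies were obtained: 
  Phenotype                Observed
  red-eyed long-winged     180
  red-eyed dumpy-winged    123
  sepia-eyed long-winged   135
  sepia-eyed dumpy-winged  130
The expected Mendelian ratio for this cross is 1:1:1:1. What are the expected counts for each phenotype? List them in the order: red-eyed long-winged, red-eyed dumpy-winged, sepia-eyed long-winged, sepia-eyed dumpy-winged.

142, 142, 142, 142

The 1:1:1:1 ratio has 4 parts, so with N = 568 the expected counts are:
  red-eyed long-winged: 568 × 1/4 = 142
  red-eyed dumpy-winged: 568 × 1/4 = 142
  sepia-eyed long-winged: 568 × 1/4 = 142
  sepia-eyed dumpy-winged: 568 × 1/4 = 142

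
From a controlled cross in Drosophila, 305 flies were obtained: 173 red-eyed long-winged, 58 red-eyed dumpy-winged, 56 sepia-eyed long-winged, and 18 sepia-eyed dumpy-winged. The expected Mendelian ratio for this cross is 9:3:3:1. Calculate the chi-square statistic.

Total ratio parts = 16. Expected numbers out of 305:
  red-eyed long-winged: 305 × 9/16 = 171.5625
  red-eyed dumpy-winged: 305 × 3/16 = 57.1875
  sepia-eyed long-winged: 305 × 3/16 = 57.1875
  sepia-eyed dumpy-winged: 305 × 1/16 = 19.0625
χ² = Σ (O − E)² / E
  red-eyed long-winged: (173 − 171.5625)² / 171.5625 = 0.0120
  red-eyed dumpy-winged: (58 − 57.1875)² / 57.1875 = 0.0115
  sepia-eyed long-winged: (56 − 57.1875)² / 57.1875 = 0.0247
  sepia-eyed dumpy-winged: (18 − 19.0625)² / 19.0625 = 0.0592
χ² = 0.0120 + 0.0115 + 0.0247 + 0.0592 = 0.1074 ≈ 0.107

0.107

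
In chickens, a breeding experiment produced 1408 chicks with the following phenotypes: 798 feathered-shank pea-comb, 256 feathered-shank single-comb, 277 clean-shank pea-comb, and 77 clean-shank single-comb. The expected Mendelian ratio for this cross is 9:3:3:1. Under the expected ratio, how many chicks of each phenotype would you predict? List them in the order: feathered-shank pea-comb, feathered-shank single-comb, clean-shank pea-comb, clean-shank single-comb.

Expected counts for N = 1408 under a 9:3:3:1 ratio (total parts = 16):
  feathered-shank pea-comb: 1408 × 9/16 = 792
  feathered-shank single-comb: 1408 × 3/16 = 264
  clean-shank pea-comb: 1408 × 3/16 = 264
  clean-shank single-comb: 1408 × 1/16 = 88

792, 264, 264, 88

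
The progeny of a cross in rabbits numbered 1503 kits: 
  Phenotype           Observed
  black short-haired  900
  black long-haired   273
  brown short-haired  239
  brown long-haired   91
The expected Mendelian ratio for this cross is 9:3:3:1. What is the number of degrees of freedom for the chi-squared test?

A goodness-of-fit test with 4 phenotype classes has df = 4 − 1 = 3.

3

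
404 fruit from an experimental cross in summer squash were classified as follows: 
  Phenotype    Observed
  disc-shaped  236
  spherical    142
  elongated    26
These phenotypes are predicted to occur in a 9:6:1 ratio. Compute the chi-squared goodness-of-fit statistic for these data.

0.955

Expected counts for N = 404 under a 9:6:1 ratio (total parts = 16):
  disc-shaped: 404 × 9/16 = 227.25
  spherical: 404 × 6/16 = 151.5
  elongated: 404 × 1/16 = 25.25
χ² = Σ (O − E)² / E
  disc-shaped: (236 − 227.25)² / 227.25 = 0.3369
  spherical: (142 − 151.5)² / 151.5 = 0.5957
  elongated: (26 − 25.25)² / 25.25 = 0.0223
χ² = 0.3369 + 0.5957 + 0.0223 = 0.9549 ≈ 0.955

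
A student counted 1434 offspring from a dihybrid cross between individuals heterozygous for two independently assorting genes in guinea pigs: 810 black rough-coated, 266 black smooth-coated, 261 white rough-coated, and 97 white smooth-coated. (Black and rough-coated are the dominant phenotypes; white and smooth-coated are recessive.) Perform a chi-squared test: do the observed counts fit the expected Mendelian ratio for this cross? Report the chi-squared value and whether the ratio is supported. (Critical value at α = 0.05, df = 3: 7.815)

A dihybrid F₂ with independent assortment and complete dominance at both loci gives a 9:3:3:1 phenotypic ratio.
Total ratio parts = 16. Expected numbers out of 1434:
  black rough-coated: 1434 × 9/16 = 806.625
  black smooth-coated: 1434 × 3/16 = 268.875
  white rough-coated: 1434 × 3/16 = 268.875
  white smooth-coated: 1434 × 1/16 = 89.625
χ² = Σ (O − E)² / E
  black rough-coated: (810 − 806.625)² / 806.625 = 0.0141
  black smooth-coated: (266 − 268.875)² / 268.875 = 0.0307
  white rough-coated: (261 − 268.875)² / 268.875 = 0.2306
  white smooth-coated: (97 − 89.625)² / 89.625 = 0.6069
χ² = 0.0141 + 0.0307 + 0.2306 + 0.6069 = 0.8823 ≈ 0.882
Degrees of freedom = 4 − 1 = 3; critical value at α = 0.05 is 7.815.
Since 0.882 < 7.815, we fail to reject the null hypothesis — the data are consistent with the 9:3:3:1 ratio.

0.882; consistent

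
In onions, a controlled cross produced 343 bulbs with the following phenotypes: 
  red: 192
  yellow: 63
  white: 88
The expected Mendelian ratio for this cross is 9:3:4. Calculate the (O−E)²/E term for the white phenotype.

0.059

Under the 9:3:4 hypothesis (Σ ratio = 16, N = 343):
  red: 343 × 9/16 = 192.9375
  yellow: 343 × 3/16 = 64.3125
  white: 343 × 4/16 = 85.75
Contribution of white: (88 − 85.75)² / 85.75 = 0.0590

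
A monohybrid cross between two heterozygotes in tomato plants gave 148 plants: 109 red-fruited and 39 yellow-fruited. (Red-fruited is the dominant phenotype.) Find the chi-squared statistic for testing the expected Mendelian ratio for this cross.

0.144

For a monohybrid cross between heterozygotes with complete dominance, the expected phenotypic ratio is 3:1.
Total ratio parts = 4. Expected numbers out of 148:
  red-fruited: 148 × 3/4 = 111
  yellow-fruited: 148 × 1/4 = 37
χ² = Σ (O − E)² / E
  red-fruited: (109 − 111)² / 111 = 0.0360
  yellow-fruited: (39 − 37)² / 37 = 0.1081
χ² = 0.0360 + 0.1081 = 0.1441 ≈ 0.144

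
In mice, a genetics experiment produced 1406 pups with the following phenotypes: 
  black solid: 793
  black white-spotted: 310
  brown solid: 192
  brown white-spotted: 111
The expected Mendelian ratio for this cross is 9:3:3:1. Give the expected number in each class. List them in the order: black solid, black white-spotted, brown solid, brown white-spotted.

Expected counts for N = 1406 under a 9:3:3:1 ratio (total parts = 16):
  black solid: 1406 × 9/16 = 790.875
  black white-spotted: 1406 × 3/16 = 263.625
  brown solid: 1406 × 3/16 = 263.625
  brown white-spotted: 1406 × 1/16 = 87.875

790.875, 263.625, 263.625, 87.875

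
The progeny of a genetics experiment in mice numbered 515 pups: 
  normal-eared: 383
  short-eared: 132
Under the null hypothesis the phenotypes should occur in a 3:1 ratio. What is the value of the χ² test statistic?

0.109

Under the 3:1 hypothesis (Σ ratio = 4, N = 515):
  normal-eared: 515 × 3/4 = 386.25
  short-eared: 515 × 1/4 = 128.75
χ² = Σ (O − E)² / E
  normal-eared: (383 − 386.25)² / 386.25 = 0.0273
  short-eared: (132 − 128.75)² / 128.75 = 0.0820
χ² = 0.0273 + 0.0820 = 0.1093 ≈ 0.109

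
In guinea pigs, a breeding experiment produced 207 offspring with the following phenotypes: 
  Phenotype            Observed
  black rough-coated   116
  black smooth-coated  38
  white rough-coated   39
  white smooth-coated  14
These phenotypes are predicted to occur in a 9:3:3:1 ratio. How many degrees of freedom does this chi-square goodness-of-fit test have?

3

A goodness-of-fit test with 4 phenotype classes has df = 4 − 1 = 3.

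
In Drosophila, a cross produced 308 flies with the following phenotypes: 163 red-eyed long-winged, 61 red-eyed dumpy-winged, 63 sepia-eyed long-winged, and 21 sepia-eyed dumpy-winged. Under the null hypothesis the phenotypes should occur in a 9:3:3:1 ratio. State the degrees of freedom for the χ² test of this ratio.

3

A goodness-of-fit test with 4 phenotype classes has df = 4 − 1 = 3.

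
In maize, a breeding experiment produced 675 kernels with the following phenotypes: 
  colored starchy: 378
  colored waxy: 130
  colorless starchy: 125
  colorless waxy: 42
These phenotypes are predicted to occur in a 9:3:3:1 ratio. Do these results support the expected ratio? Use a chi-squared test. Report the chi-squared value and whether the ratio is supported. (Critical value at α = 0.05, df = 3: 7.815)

Expected counts for N = 675 under a 9:3:3:1 ratio (total parts = 16):
  colored starchy: 675 × 9/16 = 379.6875
  colored waxy: 675 × 3/16 = 126.5625
  colorless starchy: 675 × 3/16 = 126.5625
  colorless waxy: 675 × 1/16 = 42.1875
χ² = Σ (O − E)² / E
  colored starchy: (378 − 379.6875)² / 379.6875 = 0.0075
  colored waxy: (130 − 126.5625)² / 126.5625 = 0.0934
  colorless starchy: (125 − 126.5625)² / 126.5625 = 0.0193
  colorless waxy: (42 − 42.1875)² / 42.1875 = 0.0008
χ² = 0.0075 + 0.0934 + 0.0193 + 0.0008 = 0.121
Degrees of freedom = 4 − 1 = 3; critical value at α = 0.05 is 7.815.
Since 0.121 < 7.815, we fail to reject the null hypothesis — the data are consistent with the 9:3:3:1 ratio.

0.121; consistent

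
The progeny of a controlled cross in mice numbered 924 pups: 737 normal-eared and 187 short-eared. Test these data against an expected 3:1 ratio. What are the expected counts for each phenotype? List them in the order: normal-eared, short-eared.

The 3:1 ratio has 4 parts, so with N = 924 the expected counts are:
  normal-eared: 924 × 3/4 = 693
  short-eared: 924 × 1/4 = 231

693, 231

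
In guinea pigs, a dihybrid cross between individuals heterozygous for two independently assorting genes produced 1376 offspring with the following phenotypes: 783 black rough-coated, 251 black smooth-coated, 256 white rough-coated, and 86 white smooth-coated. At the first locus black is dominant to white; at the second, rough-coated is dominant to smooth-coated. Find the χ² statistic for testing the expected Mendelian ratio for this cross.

0.310

A dihybrid F₂ with independent assortment and complete dominance at both loci gives a 9:3:3:1 phenotypic ratio.
Total ratio parts = 16. Expected numbers out of 1376:
  black rough-coated: 1376 × 9/16 = 774
  black smooth-coated: 1376 × 3/16 = 258
  white rough-coated: 1376 × 3/16 = 258
  white smooth-coated: 1376 × 1/16 = 86
χ² = Σ (O − E)² / E
  black rough-coated: (783 − 774)² / 774 = 0.1047
  black smooth-coated: (251 − 258)² / 258 = 0.1899
  white rough-coated: (256 − 258)² / 258 = 0.0155
  white smooth-coated: (86 − 86)² / 86 = 0.0000
χ² = 0.1047 + 0.1899 + 0.0155 + 0.0000 = 0.3101 ≈ 0.310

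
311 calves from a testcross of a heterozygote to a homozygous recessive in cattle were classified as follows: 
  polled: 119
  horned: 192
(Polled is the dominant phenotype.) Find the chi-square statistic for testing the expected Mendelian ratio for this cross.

A testcross of a heterozygote (Aa × aa) gives a 1:1 phenotypic ratio.
Expected counts for N = 311 under a 1:1 ratio (total parts = 2):
  polled: 311 × 1/2 = 155.5
  horned: 311 × 1/2 = 155.5
χ² = Σ (O − E)² / E
  polled: (119 − 155.5)² / 155.5 = 8.5675
  horned: (192 − 155.5)² / 155.5 = 8.5675
χ² = 8.5675 + 8.5675 = 17.135

17.135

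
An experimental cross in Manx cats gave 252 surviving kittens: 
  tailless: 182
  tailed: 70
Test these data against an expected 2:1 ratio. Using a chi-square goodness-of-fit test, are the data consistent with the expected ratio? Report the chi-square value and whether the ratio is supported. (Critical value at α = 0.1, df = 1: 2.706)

3.500; not consistent

Under the 2:1 hypothesis (Σ ratio = 3, N = 252):
  tailless: 252 × 2/3 = 168
  tailed: 252 × 1/3 = 84
χ² = Σ (O − E)² / E
  tailless: (182 − 168)² / 168 = 1.1667
  tailed: (70 − 84)² / 84 = 2.3333
χ² = 1.1667 + 2.3333 = 3.500
Degrees of freedom = 2 − 1 = 1; critical value at α = 0.1 is 2.706.
Since 3.500 > 2.706, we reject the null hypothesis — the data do not fit the 2:1 ratio.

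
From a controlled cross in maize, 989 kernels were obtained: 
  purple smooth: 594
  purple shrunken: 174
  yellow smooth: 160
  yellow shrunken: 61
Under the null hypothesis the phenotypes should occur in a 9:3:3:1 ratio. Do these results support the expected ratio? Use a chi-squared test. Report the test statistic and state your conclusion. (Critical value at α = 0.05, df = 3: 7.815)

6.759; consistent

Total ratio parts = 16. Expected numbers out of 989:
  purple smooth: 989 × 9/16 = 556.3125
  purple shrunken: 989 × 3/16 = 185.4375
  yellow smooth: 989 × 3/16 = 185.4375
  yellow shrunken: 989 × 1/16 = 61.8125
χ² = Σ (O − E)² / E
  purple smooth: (594 − 556.3125)² / 556.3125 = 2.5531
  purple shrunken: (174 − 185.4375)² / 185.4375 = 0.7054
  yellow smooth: (160 − 185.4375)² / 185.4375 = 3.4894
  yellow shrunken: (61 − 61.8125)² / 61.8125 = 0.0107
χ² = 2.5531 + 0.7054 + 3.4894 + 0.0107 = 6.7586 ≈ 6.759
Degrees of freedom = 4 − 1 = 3; critical value at α = 0.05 is 7.815.
Since 6.759 < 7.815, we fail to reject the null hypothesis — the data are consistent with the 9:3:3:1 ratio.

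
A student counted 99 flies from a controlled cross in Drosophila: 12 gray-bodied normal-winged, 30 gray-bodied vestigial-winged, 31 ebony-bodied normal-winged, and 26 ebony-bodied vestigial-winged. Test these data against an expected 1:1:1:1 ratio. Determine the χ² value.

9.323

Total ratio parts = 4. Expected numbers out of 99:
  gray-bodied normal-winged: 99 × 1/4 = 24.75
  gray-bodied vestigial-winged: 99 × 1/4 = 24.75
  ebony-bodied normal-winged: 99 × 1/4 = 24.75
  ebony-bodied vestigial-winged: 99 × 1/4 = 24.75
χ² = Σ (O − E)² / E
  gray-bodied normal-winged: (12 − 24.75)² / 24.75 = 6.5682
  gray-bodied vestigial-winged: (30 − 24.75)² / 24.75 = 1.1136
  ebony-bodied normal-winged: (31 − 24.75)² / 24.75 = 1.5783
  ebony-bodied vestigial-winged: (26 − 24.75)² / 24.75 = 0.0631
χ² = 6.5682 + 1.1136 + 1.5783 + 0.0631 = 9.3232 ≈ 9.323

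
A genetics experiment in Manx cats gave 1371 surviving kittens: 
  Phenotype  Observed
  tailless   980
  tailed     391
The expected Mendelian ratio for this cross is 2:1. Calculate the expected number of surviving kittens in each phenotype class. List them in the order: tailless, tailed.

The 2:1 ratio has 3 parts, so with N = 1371 the expected counts are:
  tailless: 1371 × 2/3 = 914
  tailed: 1371 × 1/3 = 457

914, 457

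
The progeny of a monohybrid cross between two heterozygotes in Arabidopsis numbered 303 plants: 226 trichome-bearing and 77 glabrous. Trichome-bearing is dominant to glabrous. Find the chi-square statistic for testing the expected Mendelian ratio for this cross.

For a monohybrid cross between heterozygotes with complete dominance, the expected phenotypic ratio is 3:1.
The 3:1 ratio has 4 parts, so with N = 303 the expected counts are:
  trichome-bearing: 303 × 3/4 = 227.25
  glabrous: 303 × 1/4 = 75.75
χ² = Σ (O − E)² / E
  trichome-bearing: (226 − 227.25)² / 227.25 = 0.0069
  glabrous: (77 − 75.75)² / 75.75 = 0.0206
χ² = 0.0069 + 0.0206 = 0.0275 ≈ 0.028

0.028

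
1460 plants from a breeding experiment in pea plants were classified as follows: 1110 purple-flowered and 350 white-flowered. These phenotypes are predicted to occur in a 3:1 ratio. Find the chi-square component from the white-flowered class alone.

The 3:1 ratio has 4 parts, so with N = 1460 the expected counts are:
  purple-flowered: 1460 × 3/4 = 1095
  white-flowered: 1460 × 1/4 = 365
Contribution of white-flowered: (350 − 365)² / 365 = 0.6164

0.616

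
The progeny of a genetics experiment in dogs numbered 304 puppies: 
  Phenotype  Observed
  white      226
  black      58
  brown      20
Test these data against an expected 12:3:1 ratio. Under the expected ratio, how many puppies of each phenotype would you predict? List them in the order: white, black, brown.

Total ratio parts = 16. Expected numbers out of 304:
  white: 304 × 12/16 = 228
  black: 304 × 3/16 = 57
  brown: 304 × 1/16 = 19

228, 57, 19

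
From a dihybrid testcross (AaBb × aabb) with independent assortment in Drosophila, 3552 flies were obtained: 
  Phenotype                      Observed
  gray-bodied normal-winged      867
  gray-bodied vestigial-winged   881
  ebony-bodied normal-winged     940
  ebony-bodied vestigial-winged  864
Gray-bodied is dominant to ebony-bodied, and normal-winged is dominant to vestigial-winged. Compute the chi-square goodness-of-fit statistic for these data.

A dihybrid testcross with independent assortment gives a 1:1:1:1 ratio.
Under the 1:1:1:1 hypothesis (Σ ratio = 4, N = 3552):
  gray-bodied normal-winged: 3552 × 1/4 = 888
  gray-bodied vestigial-winged: 3552 × 1/4 = 888
  ebony-bodied normal-winged: 3552 × 1/4 = 888
  ebony-bodied vestigial-winged: 3552 × 1/4 = 888
χ² = Σ (O − E)² / E
  gray-bodied normal-winged: (867 − 888)² / 888 = 0.4966
  gray-bodied vestigial-winged: (881 − 888)² / 888 = 0.0552
  ebony-bodied normal-winged: (940 − 888)² / 888 = 3.0450
  ebony-bodied vestigial-winged: (864 − 888)² / 888 = 0.6486
χ² = 0.4966 + 0.0552 + 3.0450 + 0.6486 = 4.2454 ≈ 4.245

4.245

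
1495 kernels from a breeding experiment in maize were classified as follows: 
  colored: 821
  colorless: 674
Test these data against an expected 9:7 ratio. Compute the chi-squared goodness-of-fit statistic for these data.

Total ratio parts = 16. Expected numbers out of 1495:
  colored: 1495 × 9/16 = 840.9375
  colorless: 1495 × 7/16 = 654.0625
χ² = Σ (O − E)² / E
  colored: (821 − 840.9375)² / 840.9375 = 0.4727
  colorless: (674 − 654.0625)² / 654.0625 = 0.6077
χ² = 0.4727 + 0.6077 = 1.0804 ≈ 1.080

1.080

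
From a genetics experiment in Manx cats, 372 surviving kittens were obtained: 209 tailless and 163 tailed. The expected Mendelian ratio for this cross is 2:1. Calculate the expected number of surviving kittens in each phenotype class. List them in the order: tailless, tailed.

Under the 2:1 hypothesis (Σ ratio = 3, N = 372):
  tailless: 372 × 2/3 = 248
  tailed: 372 × 1/3 = 124

248, 124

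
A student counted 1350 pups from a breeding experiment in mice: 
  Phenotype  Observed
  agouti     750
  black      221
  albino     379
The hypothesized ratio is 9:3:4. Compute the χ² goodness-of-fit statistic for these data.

Total ratio parts = 16. Expected numbers out of 1350:
  agouti: 1350 × 9/16 = 759.375
  black: 1350 × 3/16 = 253.125
  albino: 1350 × 4/16 = 337.5
χ² = Σ (O − E)² / E
  agouti: (750 − 759.375)² / 759.375 = 0.1157
  black: (221 − 253.125)² / 253.125 = 4.0771
  albino: (379 − 337.5)² / 337.5 = 5.1030
χ² = 0.1157 + 4.0771 + 5.1030 = 9.2958 ≈ 9.296

9.296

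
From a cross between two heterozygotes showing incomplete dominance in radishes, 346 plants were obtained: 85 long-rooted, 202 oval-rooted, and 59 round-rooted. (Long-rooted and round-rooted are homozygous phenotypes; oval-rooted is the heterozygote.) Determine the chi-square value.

With incomplete dominance, a heterozygote × heterozygote cross gives a 1:2:1 phenotypic ratio.
Expected counts for N = 346 under a 1:2:1 ratio (total parts = 4):
  long-rooted: 346 × 1/4 = 86.5
  oval-rooted: 346 × 2/4 = 173
  round-rooted: 346 × 1/4 = 86.5
χ² = Σ (O − E)² / E
  long-rooted: (85 − 86.5)² / 86.5 = 0.0260
  oval-rooted: (202 − 173)² / 173 = 4.8613
  round-rooted: (59 − 86.5)² / 86.5 = 8.7428
χ² = 0.0260 + 4.8613 + 8.7428 = 13.6301 ≈ 13.630

13.630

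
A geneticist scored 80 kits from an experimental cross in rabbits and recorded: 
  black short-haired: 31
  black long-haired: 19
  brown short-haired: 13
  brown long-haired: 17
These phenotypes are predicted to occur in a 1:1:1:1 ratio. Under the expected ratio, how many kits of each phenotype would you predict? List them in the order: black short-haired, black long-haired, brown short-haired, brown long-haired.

Under the 1:1:1:1 hypothesis (Σ ratio = 4, N = 80):
  black short-haired: 80 × 1/4 = 20
  black long-haired: 80 × 1/4 = 20
  brown short-haired: 80 × 1/4 = 20
  brown long-haired: 80 × 1/4 = 20

20, 20, 20, 20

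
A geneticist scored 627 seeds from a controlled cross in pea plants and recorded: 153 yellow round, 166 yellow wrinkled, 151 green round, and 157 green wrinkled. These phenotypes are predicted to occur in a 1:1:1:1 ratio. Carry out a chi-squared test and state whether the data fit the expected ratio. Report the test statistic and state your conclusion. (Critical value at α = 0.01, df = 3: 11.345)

0.847; consistent

The 1:1:1:1 ratio has 4 parts, so with N = 627 the expected counts are:
  yellow round: 627 × 1/4 = 156.75
  yellow wrinkled: 627 × 1/4 = 156.75
  green round: 627 × 1/4 = 156.75
  green wrinkled: 627 × 1/4 = 156.75
χ² = Σ (O − E)² / E
  yellow round: (153 − 156.75)² / 156.75 = 0.0897
  yellow wrinkled: (166 − 156.75)² / 156.75 = 0.5459
  green round: (151 − 156.75)² / 156.75 = 0.2109
  green wrinkled: (157 − 156.75)² / 156.75 = 0.0004
χ² = 0.0897 + 0.5459 + 0.2109 + 0.0004 = 0.8469 ≈ 0.847
Degrees of freedom = 4 − 1 = 3; critical value at α = 0.01 is 11.345.
Since 0.847 < 11.345, we fail to reject the null hypothesis — the data are consistent with the 1:1:1:1 ratio.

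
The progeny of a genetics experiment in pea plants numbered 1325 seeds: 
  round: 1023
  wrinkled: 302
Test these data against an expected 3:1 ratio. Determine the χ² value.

Total ratio parts = 4. Expected numbers out of 1325:
  round: 1325 × 3/4 = 993.75
  wrinkled: 1325 × 1/4 = 331.25
χ² = Σ (O − E)² / E
  round: (1023 − 993.75)² / 993.75 = 0.8609
  wrinkled: (302 − 331.25)² / 331.25 = 2.5828
χ² = 0.8609 + 2.5828 = 3.4437 ≈ 3.444

3.444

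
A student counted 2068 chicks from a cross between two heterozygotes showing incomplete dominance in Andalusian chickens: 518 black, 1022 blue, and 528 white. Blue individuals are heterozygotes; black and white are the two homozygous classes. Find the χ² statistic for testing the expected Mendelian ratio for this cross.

0.375

With incomplete dominance, a heterozygote × heterozygote cross gives a 1:2:1 phenotypic ratio.
The 1:2:1 ratio has 4 parts, so with N = 2068 the expected counts are:
  black: 2068 × 1/4 = 517
  blue: 2068 × 2/4 = 1034
  white: 2068 × 1/4 = 517
χ² = Σ (O − E)² / E
  black: (518 − 517)² / 517 = 0.0019
  blue: (1022 − 1034)² / 1034 = 0.1393
  white: (528 − 517)² / 517 = 0.2340
χ² = 0.0019 + 0.1393 + 0.2340 = 0.3752 ≈ 0.375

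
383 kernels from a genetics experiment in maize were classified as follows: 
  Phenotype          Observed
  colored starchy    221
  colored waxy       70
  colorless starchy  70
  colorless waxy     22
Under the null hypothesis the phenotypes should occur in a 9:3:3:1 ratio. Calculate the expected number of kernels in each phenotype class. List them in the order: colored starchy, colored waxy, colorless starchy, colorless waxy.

Total ratio parts = 16. Expected numbers out of 383:
  colored starchy: 383 × 9/16 = 215.4375
  colored waxy: 383 × 3/16 = 71.8125
  colorless starchy: 383 × 3/16 = 71.8125
  colorless waxy: 383 × 1/16 = 23.9375

215.4375, 71.8125, 71.8125, 23.9375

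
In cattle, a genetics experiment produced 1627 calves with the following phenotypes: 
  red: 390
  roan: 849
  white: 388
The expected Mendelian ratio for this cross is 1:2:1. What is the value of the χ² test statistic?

Under the 1:2:1 hypothesis (Σ ratio = 4, N = 1627):
  red: 1627 × 1/4 = 406.75
  roan: 1627 × 2/4 = 813.5
  white: 1627 × 1/4 = 406.75
χ² = Σ (O − E)² / E
  red: (390 − 406.75)² / 406.75 = 0.6898
  roan: (849 − 813.5)² / 813.5 = 1.5492
  white: (388 − 406.75)² / 406.75 = 0.8643
χ² = 0.6898 + 1.5492 + 0.8643 = 3.1033 ≈ 3.103

3.103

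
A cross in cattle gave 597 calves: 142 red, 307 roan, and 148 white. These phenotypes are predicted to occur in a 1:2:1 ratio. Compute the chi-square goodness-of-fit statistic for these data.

The 1:2:1 ratio has 4 parts, so with N = 597 the expected counts are:
  red: 597 × 1/4 = 149.25
  roan: 597 × 2/4 = 298.5
  white: 597 × 1/4 = 149.25
χ² = Σ (O − E)² / E
  red: (142 − 149.25)² / 149.25 = 0.3522
  roan: (307 − 298.5)² / 298.5 = 0.2420
  white: (148 − 149.25)² / 149.25 = 0.0105
χ² = 0.3522 + 0.2420 + 0.0105 = 0.6047 ≈ 0.605

0.605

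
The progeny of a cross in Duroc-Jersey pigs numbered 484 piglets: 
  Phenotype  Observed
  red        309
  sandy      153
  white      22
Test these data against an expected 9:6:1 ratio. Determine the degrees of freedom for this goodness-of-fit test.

2

A goodness-of-fit test with 3 phenotype classes has df = 3 − 1 = 2.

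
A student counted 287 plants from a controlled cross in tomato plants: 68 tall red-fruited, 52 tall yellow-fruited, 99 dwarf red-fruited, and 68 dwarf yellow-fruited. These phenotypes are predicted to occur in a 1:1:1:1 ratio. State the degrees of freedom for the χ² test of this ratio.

A goodness-of-fit test with 4 phenotype classes has df = 4 − 1 = 3.

3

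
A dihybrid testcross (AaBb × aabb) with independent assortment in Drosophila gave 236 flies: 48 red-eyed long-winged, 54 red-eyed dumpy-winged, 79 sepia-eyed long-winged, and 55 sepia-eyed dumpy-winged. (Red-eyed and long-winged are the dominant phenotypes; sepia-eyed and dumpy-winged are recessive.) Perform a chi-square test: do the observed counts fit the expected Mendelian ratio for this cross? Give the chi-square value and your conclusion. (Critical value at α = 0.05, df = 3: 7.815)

A dihybrid testcross with independent assortment gives a 1:1:1:1 ratio.
Total ratio parts = 4. Expected numbers out of 236:
  red-eyed long-winged: 236 × 1/4 = 59
  red-eyed dumpy-winged: 236 × 1/4 = 59
  sepia-eyed long-winged: 236 × 1/4 = 59
  sepia-eyed dumpy-winged: 236 × 1/4 = 59
χ² = Σ (O − E)² / E
  red-eyed long-winged: (48 − 59)² / 59 = 2.0508
  red-eyed dumpy-winged: (54 − 59)² / 59 = 0.4237
  sepia-eyed long-winged: (79 − 59)² / 59 = 6.7797
  sepia-eyed dumpy-winged: (55 − 59)² / 59 = 0.2712
χ² = 2.0508 + 0.4237 + 6.7797 + 0.2712 = 9.5254 ≈ 9.525
Degrees of freedom = 4 − 1 = 3; critical value at α = 0.05 is 7.815.
Since 9.525 > 7.815, we reject the null hypothesis — the data do not fit the 1:1:1:1 ratio.

9.525; not consistent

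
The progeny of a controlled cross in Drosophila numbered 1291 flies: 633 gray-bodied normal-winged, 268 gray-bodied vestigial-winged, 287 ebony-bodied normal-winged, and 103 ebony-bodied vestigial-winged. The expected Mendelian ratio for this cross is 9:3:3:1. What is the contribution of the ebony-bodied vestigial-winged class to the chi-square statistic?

Expected counts for N = 1291 under a 9:3:3:1 ratio (total parts = 16):
  gray-bodied normal-winged: 1291 × 9/16 = 726.1875
  gray-bodied vestigial-winged: 1291 × 3/16 = 242.0625
  ebony-bodied normal-winged: 1291 × 3/16 = 242.0625
  ebony-bodied vestigial-winged: 1291 × 1/16 = 80.6875
Contribution of ebony-bodied vestigial-winged: (103 − 80.6875)² / 80.6875 = 6.1701

6.170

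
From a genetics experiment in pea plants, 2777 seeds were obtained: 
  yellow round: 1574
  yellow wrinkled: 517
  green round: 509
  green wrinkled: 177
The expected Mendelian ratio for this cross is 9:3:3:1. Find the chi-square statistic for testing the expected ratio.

Expected counts for N = 2777 under a 9:3:3:1 ratio (total parts = 16):
  yellow round: 2777 × 9/16 = 1562.0625
  yellow wrinkled: 2777 × 3/16 = 520.6875
  green round: 2777 × 3/16 = 520.6875
  green wrinkled: 2777 × 1/16 = 173.5625
χ² = Σ (O − E)² / E
  yellow round: (1574 − 1562.0625)² / 1562.0625 = 0.0912
  yellow wrinkled: (517 − 520.6875)² / 520.6875 = 0.0261
  green round: (509 − 520.6875)² / 520.6875 = 0.2623
  green wrinkled: (177 − 173.5625)² / 173.5625 = 0.0681
χ² = 0.0912 + 0.0261 + 0.2623 + 0.0681 = 0.4477 ≈ 0.448

0.448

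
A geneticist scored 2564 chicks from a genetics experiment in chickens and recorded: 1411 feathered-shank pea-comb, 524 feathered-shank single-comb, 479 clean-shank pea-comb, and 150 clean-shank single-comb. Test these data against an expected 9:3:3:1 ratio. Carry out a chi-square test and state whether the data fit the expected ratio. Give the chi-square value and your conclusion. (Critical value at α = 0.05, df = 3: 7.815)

Total ratio parts = 16. Expected numbers out of 2564:
  feathered-shank pea-comb: 2564 × 9/16 = 1442.25
  feathered-shank single-comb: 2564 × 3/16 = 480.75
  clean-shank pea-comb: 2564 × 3/16 = 480.75
  clean-shank single-comb: 2564 × 1/16 = 160.25
χ² = Σ (O − E)² / E
  feathered-shank pea-comb: (1411 − 1442.25)² / 1442.25 = 0.6771
  feathered-shank single-comb: (524 − 480.75)² / 480.75 = 3.8909
  clean-shank pea-comb: (479 − 480.75)² / 480.75 = 0.0064
  clean-shank single-comb: (150 − 160.25)² / 160.25 = 0.6556
χ² = 0.6771 + 3.8909 + 0.0064 + 0.6556 = 5.230
Degrees of freedom = 4 − 1 = 3; critical value at α = 0.05 is 7.815.
Since 5.230 < 7.815, we fail to reject the null hypothesis — the data are consistent with the 9:3:3:1 ratio.

5.230; consistent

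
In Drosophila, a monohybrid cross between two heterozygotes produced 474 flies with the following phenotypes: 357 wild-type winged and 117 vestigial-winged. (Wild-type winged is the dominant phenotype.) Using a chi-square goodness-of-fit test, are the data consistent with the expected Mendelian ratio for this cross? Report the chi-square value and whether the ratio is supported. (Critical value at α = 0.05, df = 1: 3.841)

For a monohybrid cross between heterozygotes with complete dominance, the expected phenotypic ratio is 3:1.
Under the 3:1 hypothesis (Σ ratio = 4, N = 474):
  wild-type winged: 474 × 3/4 = 355.5
  vestigial-winged: 474 × 1/4 = 118.5
χ² = Σ (O − E)² / E
  wild-type winged: (357 − 355.5)² / 355.5 = 0.0063
  vestigial-winged: (117 − 118.5)² / 118.5 = 0.0190
χ² = 0.0063 + 0.0190 = 0.0253 ≈ 0.025
Degrees of freedom = 2 − 1 = 1; critical value at α = 0.05 is 3.841.
Since 0.025 < 3.841, we fail to reject the null hypothesis — the data are consistent with the 3:1 ratio.

0.025; consistent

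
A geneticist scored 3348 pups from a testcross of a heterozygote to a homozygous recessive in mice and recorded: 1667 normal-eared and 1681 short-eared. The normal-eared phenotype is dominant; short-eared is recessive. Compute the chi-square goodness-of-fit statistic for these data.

A testcross of a heterozygote (Aa × aa) gives a 1:1 phenotypic ratio.
Under the 1:1 hypothesis (Σ ratio = 2, N = 3348):
  normal-eared: 3348 × 1/2 = 1674
  short-eared: 3348 × 1/2 = 1674
χ² = Σ (O − E)² / E
  normal-eared: (1667 − 1674)² / 1674 = 0.0293
  short-eared: (1681 − 1674)² / 1674 = 0.0293
χ² = 0.0293 + 0.0293 = 0.0586 ≈ 0.059

0.059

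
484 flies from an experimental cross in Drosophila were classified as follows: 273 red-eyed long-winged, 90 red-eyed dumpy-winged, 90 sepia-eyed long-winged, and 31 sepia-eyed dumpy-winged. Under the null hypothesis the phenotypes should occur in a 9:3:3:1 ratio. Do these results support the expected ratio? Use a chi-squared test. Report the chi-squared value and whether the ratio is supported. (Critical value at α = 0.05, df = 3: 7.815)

Under the 9:3:3:1 hypothesis (Σ ratio = 16, N = 484):
  red-eyed long-winged: 484 × 9/16 = 272.25
  red-eyed dumpy-winged: 484 × 3/16 = 90.75
  sepia-eyed long-winged: 484 × 3/16 = 90.75
  sepia-eyed dumpy-winged: 484 × 1/16 = 30.25
χ² = Σ (O − E)² / E
  red-eyed long-winged: (273 − 272.25)² / 272.25 = 0.0021
  red-eyed dumpy-winged: (90 − 90.75)² / 90.75 = 0.0062
  sepia-eyed long-winged: (90 − 90.75)² / 90.75 = 0.0062
  sepia-eyed dumpy-winged: (31 − 30.25)² / 30.25 = 0.0186
χ² = 0.0021 + 0.0062 + 0.0062 + 0.0186 = 0.0331 ≈ 0.033
Degrees of freedom = 4 − 1 = 3; critical value at α = 0.05 is 7.815.
Since 0.033 < 7.815, we fail to reject the null hypothesis — the data are consistent with the 9:3:3:1 ratio.

0.033; consistent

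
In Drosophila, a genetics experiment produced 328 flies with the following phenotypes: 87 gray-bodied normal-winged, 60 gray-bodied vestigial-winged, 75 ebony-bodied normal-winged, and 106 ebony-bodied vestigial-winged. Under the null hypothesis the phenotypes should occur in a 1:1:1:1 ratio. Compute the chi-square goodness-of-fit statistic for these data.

13.829

Expected counts for N = 328 under a 1:1:1:1 ratio (total parts = 4):
  gray-bodied normal-winged: 328 × 1/4 = 82
  gray-bodied vestigial-winged: 328 × 1/4 = 82
  ebony-bodied normal-winged: 328 × 1/4 = 82
  ebony-bodied vestigial-winged: 328 × 1/4 = 82
χ² = Σ (O − E)² / E
  gray-bodied normal-winged: (87 − 82)² / 82 = 0.3049
  gray-bodied vestigial-winged: (60 − 82)² / 82 = 5.9024
  ebony-bodied normal-winged: (75 − 82)² / 82 = 0.5976
  ebony-bodied vestigial-winged: (106 − 82)² / 82 = 7.0244
χ² = 0.3049 + 5.9024 + 0.5976 + 7.0244 = 13.8293 ≈ 13.829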